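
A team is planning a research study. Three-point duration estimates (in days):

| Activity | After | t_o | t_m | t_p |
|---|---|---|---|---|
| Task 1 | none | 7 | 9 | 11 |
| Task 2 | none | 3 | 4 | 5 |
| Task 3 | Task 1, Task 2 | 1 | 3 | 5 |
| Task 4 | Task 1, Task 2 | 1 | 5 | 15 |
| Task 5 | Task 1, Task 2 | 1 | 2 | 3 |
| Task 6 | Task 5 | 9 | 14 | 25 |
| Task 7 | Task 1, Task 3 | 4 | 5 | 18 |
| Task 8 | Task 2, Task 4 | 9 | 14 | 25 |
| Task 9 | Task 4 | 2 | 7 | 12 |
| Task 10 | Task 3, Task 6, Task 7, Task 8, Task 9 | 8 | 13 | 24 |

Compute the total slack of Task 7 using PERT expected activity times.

11 days

te_Task 1 = (7 + 4·9 + 11)/6 = 54/6 = 9
te_Task 2 = (3 + 4·4 + 5)/6 = 24/6 = 4
te_Task 3 = (1 + 4·3 + 5)/6 = 18/6 = 3
te_Task 4 = (1 + 4·5 + 15)/6 = 36/6 = 6
te_Task 5 = (1 + 4·2 + 3)/6 = 12/6 = 2
te_Task 6 = (9 + 4·14 + 25)/6 = 90/6 = 15
te_Task 7 = (4 + 4·5 + 18)/6 = 42/6 = 7
te_Task 8 = (9 + 4·14 + 25)/6 = 90/6 = 15
te_Task 9 = (2 + 4·7 + 12)/6 = 42/6 = 7
te_Task 10 = (8 + 4·13 + 24)/6 = 84/6 = 14

Forward pass:
ES_Task 1 = 0; EF_Task 1 = 9
ES_Task 2 = 0; EF_Task 2 = 4
ES_Task 3 = max(EF_Task 1=9, EF_Task 2=4) = 9; EF_Task 3 = 9+3 = 12
ES_Task 4 = max(EF_Task 1=9, EF_Task 2=4) = 9; EF_Task 4 = 9+6 = 15
ES_Task 5 = max(EF_Task 1=9, EF_Task 2=4) = 9; EF_Task 5 = 9+2 = 11
ES_Task 6 = 11; EF_Task 6 = 11+15 = 26
ES_Task 7 = max(EF_Task 1=9, EF_Task 3=12) = 12; EF_Task 7 = 12+7 = 19
ES_Task 8 = max(EF_Task 2=4, EF_Task 4=15) = 15; EF_Task 8 = 15+15 = 30
ES_Task 9 = 15; EF_Task 9 = 15+7 = 22
ES_Task 10 = max(EF_Task 3=12, EF_Task 6=26, EF_Task 7=19, EF_Task 8=30, EF_Task 9=22) = 30; EF_Task 10 = 30+14 = 44
Expected project duration μ = 44 days. Critical path: Task 1 → Task 4 → Task 8 → Task 10.

Backward pass:
LF_Task 10 = 44; LS_Task 10 = 44−14 = 30
LF_Task 9 = LS_Task 10 = 30; LS_Task 9 = 30−7 = 23
LF_Task 8 = LS_Task 10 = 30; LS_Task 8 = 30−15 = 15
LF_Task 7 = LS_Task 10 = 30; LS_Task 7 = 30−7 = 23
LF_Task 6 = LS_Task 10 = 30; LS_Task 6 = 30−15 = 15
LF_Task 5 = LS_Task 6 = 15; LS_Task 5 = 15−2 = 13
LF_Task 4 = min(LS_Task 8=15, LS_Task 9=23) = 15; LS_Task 4 = 15−6 = 9
LF_Task 3 = min(LS_Task 7=23, LS_Task 10=30) = 23; LS_Task 3 = 23−3 = 20
LF_Task 2 = min(LS_Task 3=20, LS_Task 4=9, LS_Task 5=13, LS_Task 8=15) = 9; LS_Task 2 = 9−4 = 5
LF_Task 1 = min(LS_Task 3=20, LS_Task 4=9, LS_Task 5=13, LS_Task 7=23) = 9; LS_Task 1 = 9−9 = 0
Slack_Task 7 = LS_Task 7 − ES_Task 7 = 23 − 12 = 11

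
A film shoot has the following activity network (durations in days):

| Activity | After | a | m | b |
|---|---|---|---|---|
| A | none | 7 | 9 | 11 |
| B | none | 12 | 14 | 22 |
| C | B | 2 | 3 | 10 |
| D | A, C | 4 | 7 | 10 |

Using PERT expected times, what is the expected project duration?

26 days

te_A = (7 + 4·9 + 11)/6 = 54/6 = 9
te_B = (12 + 4·14 + 22)/6 = 90/6 = 15
te_C = (2 + 4·3 + 10)/6 = 24/6 = 4
te_D = (4 + 4·7 + 10)/6 = 42/6 = 7

Forward pass:
ES_A = 0; EF_A = 9
ES_B = 0; EF_B = 15
ES_C = 15; EF_C = 15+4 = 19
ES_D = max(EF_A=9, EF_C=19) = 19; EF_D = 19+7 = 26
Expected project duration μ = 26 days. Critical path: B → C → D.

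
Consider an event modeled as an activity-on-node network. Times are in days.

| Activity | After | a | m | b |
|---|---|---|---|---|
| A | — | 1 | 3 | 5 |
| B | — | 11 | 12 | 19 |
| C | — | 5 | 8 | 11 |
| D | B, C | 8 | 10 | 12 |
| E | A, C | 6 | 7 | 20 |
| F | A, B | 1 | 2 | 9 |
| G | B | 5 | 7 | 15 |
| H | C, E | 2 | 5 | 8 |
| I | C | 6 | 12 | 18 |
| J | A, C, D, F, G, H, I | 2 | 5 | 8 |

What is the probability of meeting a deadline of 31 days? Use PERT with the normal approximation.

0.953

te_A = (1 + 4·3 + 5)/6 = 18/6 = 3; σ²_A = ((5−1)/6)² = 0.444
te_B = (11 + 4·12 + 19)/6 = 78/6 = 13; σ²_B = ((19−11)/6)² = 1.778
te_C = (5 + 4·8 + 11)/6 = 48/6 = 8; σ²_C = ((11−5)/6)² = 1.000
te_D = (8 + 4·10 + 12)/6 = 60/6 = 10; σ²_D = ((12−8)/6)² = 0.444
te_E = (6 + 4·7 + 20)/6 = 54/6 = 9; σ²_E = ((20−6)/6)² = 5.444
te_F = (1 + 4·2 + 9)/6 = 18/6 = 3; σ²_F = ((9−1)/6)² = 1.778
te_G = (5 + 4·7 + 15)/6 = 48/6 = 8; σ²_G = ((15−5)/6)² = 2.778
te_H = (2 + 4·5 + 8)/6 = 30/6 = 5; σ²_H = ((8−2)/6)² = 1.000
te_I = (6 + 4·12 + 18)/6 = 72/6 = 12; σ²_I = ((18−6)/6)² = 4.000
te_J = (2 + 4·5 + 8)/6 = 30/6 = 5; σ²_J = ((8−2)/6)² = 1.000

Forward pass:
ES_A = 0; EF_A = 3
ES_B = 0; EF_B = 13
ES_C = 0; EF_C = 8
ES_D = max(EF_B=13, EF_C=8) = 13; EF_D = 13+10 = 23
ES_E = max(EF_A=3, EF_C=8) = 8; EF_E = 8+9 = 17
ES_F = max(EF_A=3, EF_B=13) = 13; EF_F = 13+3 = 16
ES_G = 13; EF_G = 13+8 = 21
ES_H = max(EF_C=8, EF_E=17) = 17; EF_H = 17+5 = 22
ES_I = 8; EF_I = 8+12 = 20
ES_J = max(EF_A=3, EF_C=8, EF_D=23, EF_F=16, EF_G=21, EF_H=22, EF_I=20) = 23; EF_J = 23+5 = 28
Expected project duration μ = 28 days. Critical path: B → D → J.

Variance along critical path = 1.778 + 0.444 + 1.000 = 3.222; σ = √3.222 = 1.795 days.
Z = (31 − 28) / 1.795 = 1.671
P(T ≤ 31) = Φ(1.671) ≈ 0.953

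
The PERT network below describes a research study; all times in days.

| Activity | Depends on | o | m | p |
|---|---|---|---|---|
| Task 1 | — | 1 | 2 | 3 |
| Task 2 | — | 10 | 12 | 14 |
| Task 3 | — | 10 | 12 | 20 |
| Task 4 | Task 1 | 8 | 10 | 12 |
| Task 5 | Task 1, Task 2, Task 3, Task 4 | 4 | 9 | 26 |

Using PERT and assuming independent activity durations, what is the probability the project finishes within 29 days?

te_Task 1 = (1 + 4·2 + 3)/6 = 12/6 = 2; σ²_Task 1 = ((3−1)/6)² = 0.111
te_Task 2 = (10 + 4·12 + 14)/6 = 72/6 = 12; σ²_Task 2 = ((14−10)/6)² = 0.444
te_Task 3 = (10 + 4·12 + 20)/6 = 78/6 = 13; σ²_Task 3 = ((20−10)/6)² = 2.778
te_Task 4 = (8 + 4·10 + 12)/6 = 60/6 = 10; σ²_Task 4 = ((12−8)/6)² = 0.444
te_Task 5 = (4 + 4·9 + 26)/6 = 66/6 = 11; σ²_Task 5 = ((26−4)/6)² = 13.444

Forward pass:
ES_Task 1 = 0; EF_Task 1 = 2
ES_Task 2 = 0; EF_Task 2 = 12
ES_Task 3 = 0; EF_Task 3 = 13
ES_Task 4 = 2; EF_Task 4 = 2+10 = 12
ES_Task 5 = max(EF_Task 1=2, EF_Task 2=12, EF_Task 3=13, EF_Task 4=12) = 13; EF_Task 5 = 13+11 = 24
Expected project duration μ = 24 days. Critical path: Task 3 → Task 5.

Variance along critical path = 2.778 + 13.444 = 16.222; σ = √16.222 = 4.028 days.
Z = (29 − 24) / 4.028 = 1.241
P(T ≤ 29) = Φ(1.241) ≈ 0.893

0.893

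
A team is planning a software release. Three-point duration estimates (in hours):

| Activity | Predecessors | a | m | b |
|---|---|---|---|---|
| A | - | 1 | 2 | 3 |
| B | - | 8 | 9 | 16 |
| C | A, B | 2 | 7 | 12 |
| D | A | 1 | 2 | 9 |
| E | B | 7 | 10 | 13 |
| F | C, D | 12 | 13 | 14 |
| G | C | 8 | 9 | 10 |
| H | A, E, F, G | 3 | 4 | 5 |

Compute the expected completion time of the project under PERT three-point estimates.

te_A = (1 + 4·2 + 3)/6 = 12/6 = 2
te_B = (8 + 4·9 + 16)/6 = 60/6 = 10
te_C = (2 + 4·7 + 12)/6 = 42/6 = 7
te_D = (1 + 4·2 + 9)/6 = 18/6 = 3
te_E = (7 + 4·10 + 13)/6 = 60/6 = 10
te_F = (12 + 4·13 + 14)/6 = 78/6 = 13
te_G = (8 + 4·9 + 10)/6 = 54/6 = 9
te_H = (3 + 4·4 + 5)/6 = 24/6 = 4

Forward pass:
ES_A = 0; EF_A = 2
ES_B = 0; EF_B = 10
ES_C = max(EF_A=2, EF_B=10) = 10; EF_C = 10+7 = 17
ES_D = 2; EF_D = 2+3 = 5
ES_E = 10; EF_E = 10+10 = 20
ES_F = max(EF_C=17, EF_D=5) = 17; EF_F = 17+13 = 30
ES_G = 17; EF_G = 17+9 = 26
ES_H = max(EF_A=2, EF_E=20, EF_F=30, EF_G=26) = 30; EF_H = 30+4 = 34
Expected project duration μ = 34 hours. Critical path: B → C → F → H.

34 hours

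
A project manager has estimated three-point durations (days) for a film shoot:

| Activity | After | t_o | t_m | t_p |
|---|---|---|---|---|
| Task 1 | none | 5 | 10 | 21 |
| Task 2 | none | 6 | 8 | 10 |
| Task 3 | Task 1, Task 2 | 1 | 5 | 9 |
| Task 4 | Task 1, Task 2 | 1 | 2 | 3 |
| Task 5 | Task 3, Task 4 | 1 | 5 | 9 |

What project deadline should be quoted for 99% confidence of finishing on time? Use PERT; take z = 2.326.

28.6 days

te_Task 1 = (5 + 4·10 + 21)/6 = 66/6 = 11; σ²_Task 1 = ((21−5)/6)² = 7.111
te_Task 2 = (6 + 4·8 + 10)/6 = 48/6 = 8; σ²_Task 2 = ((10−6)/6)² = 0.444
te_Task 3 = (1 + 4·5 + 9)/6 = 30/6 = 5; σ²_Task 3 = ((9−1)/6)² = 1.778
te_Task 4 = (1 + 4·2 + 3)/6 = 12/6 = 2; σ²_Task 4 = ((3−1)/6)² = 0.111
te_Task 5 = (1 + 4·5 + 9)/6 = 30/6 = 5; σ²_Task 5 = ((9−1)/6)² = 1.778

Forward pass:
ES_Task 1 = 0; EF_Task 1 = 11
ES_Task 2 = 0; EF_Task 2 = 8
ES_Task 3 = max(EF_Task 1=11, EF_Task 2=8) = 11; EF_Task 3 = 11+5 = 16
ES_Task 4 = max(EF_Task 1=11, EF_Task 2=8) = 11; EF_Task 4 = 11+2 = 13
ES_Task 5 = max(EF_Task 3=16, EF_Task 4=13) = 16; EF_Task 5 = 16+5 = 21
Expected project duration μ = 21 days. Critical path: Task 1 → Task 3 → Task 5.

Variance along critical path = 7.111 + 1.778 + 1.778 = 10.667; σ = 3.266 days.
D = μ + z·σ = 21 + 2.326·3.266 = 28.6 days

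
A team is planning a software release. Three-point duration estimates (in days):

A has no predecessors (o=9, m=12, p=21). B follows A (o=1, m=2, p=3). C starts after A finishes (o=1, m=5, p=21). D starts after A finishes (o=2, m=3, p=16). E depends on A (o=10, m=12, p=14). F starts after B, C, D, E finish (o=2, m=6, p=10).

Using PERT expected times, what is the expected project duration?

te_A = (9 + 4·12 + 21)/6 = 78/6 = 13
te_B = (1 + 4·2 + 3)/6 = 12/6 = 2
te_C = (1 + 4·5 + 21)/6 = 42/6 = 7
te_D = (2 + 4·3 + 16)/6 = 30/6 = 5
te_E = (10 + 4·12 + 14)/6 = 72/6 = 12
te_F = (2 + 4·6 + 10)/6 = 36/6 = 6

Forward pass:
ES_A = 0; EF_A = 13
ES_B = 13; EF_B = 13+2 = 15
ES_C = 13; EF_C = 13+7 = 20
ES_D = 13; EF_D = 13+5 = 18
ES_E = 13; EF_E = 13+12 = 25
ES_F = max(EF_B=15, EF_C=20, EF_D=18, EF_E=25) = 25; EF_F = 25+6 = 31
Expected project duration μ = 31 days. Critical path: A → E → F.

31 days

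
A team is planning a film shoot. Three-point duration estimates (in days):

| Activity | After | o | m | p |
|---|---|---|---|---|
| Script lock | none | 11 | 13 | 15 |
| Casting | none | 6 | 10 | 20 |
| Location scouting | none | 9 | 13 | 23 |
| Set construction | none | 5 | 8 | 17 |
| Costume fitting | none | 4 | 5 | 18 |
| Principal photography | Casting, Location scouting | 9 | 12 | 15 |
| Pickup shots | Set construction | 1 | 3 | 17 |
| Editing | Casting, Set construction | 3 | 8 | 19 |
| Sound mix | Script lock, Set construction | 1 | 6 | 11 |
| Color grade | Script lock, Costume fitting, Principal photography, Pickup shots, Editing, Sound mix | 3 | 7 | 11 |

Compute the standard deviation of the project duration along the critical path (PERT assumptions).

2.87 days

te_Script lock = (11 + 4·13 + 15)/6 = 78/6 = 13; σ²_Script lock = ((15−11)/6)² = 0.444
te_Casting = (6 + 4·10 + 20)/6 = 66/6 = 11; σ²_Casting = ((20−6)/6)² = 5.444
te_Location scouting = (9 + 4·13 + 23)/6 = 84/6 = 14; σ²_Location scouting = ((23−9)/6)² = 5.444
te_Set construction = (5 + 4·8 + 17)/6 = 54/6 = 9; σ²_Set construction = ((17−5)/6)² = 4.000
te_Costume fitting = (4 + 4·5 + 18)/6 = 42/6 = 7; σ²_Costume fitting = ((18−4)/6)² = 5.444
te_Principal photography = (9 + 4·12 + 15)/6 = 72/6 = 12; σ²_Principal photography = ((15−9)/6)² = 1.000
te_Pickup shots = (1 + 4·3 + 17)/6 = 30/6 = 5; σ²_Pickup shots = ((17−1)/6)² = 7.111
te_Editing = (3 + 4·8 + 19)/6 = 54/6 = 9; σ²_Editing = ((19−3)/6)² = 7.111
te_Sound mix = (1 + 4·6 + 11)/6 = 36/6 = 6; σ²_Sound mix = ((11−1)/6)² = 2.778
te_Color grade = (3 + 4·7 + 11)/6 = 42/6 = 7; σ²_Color grade = ((11−3)/6)² = 1.778

Forward pass:
ES_Script lock = 0; EF_Script lock = 13
ES_Casting = 0; EF_Casting = 11
ES_Location scouting = 0; EF_Location scouting = 14
ES_Set construction = 0; EF_Set construction = 9
ES_Costume fitting = 0; EF_Costume fitting = 7
ES_Principal photography = max(EF_Casting=11, EF_Location scouting=14) = 14; EF_Principal photography = 14+12 = 26
ES_Pickup shots = 9; EF_Pickup shots = 9+5 = 14
ES_Editing = max(EF_Casting=11, EF_Set construction=9) = 11; EF_Editing = 11+9 = 20
ES_Sound mix = max(EF_Script lock=13, EF_Set construction=9) = 13; EF_Sound mix = 13+6 = 19
ES_Color grade = max(EF_Script lock=13, EF_Costume fitting=7, EF_Principal photography=26, EF_Pickup shots=14, EF_Editing=20, EF_Sound mix=19) = 26; EF_Color grade = 26+7 = 33
Expected project duration μ = 33 days. Critical path: Location scouting → Principal photography → Color grade.

Variance along critical path = 5.444 + 1.000 + 1.778 = 8.222
σ = √8.222 = 2.867 days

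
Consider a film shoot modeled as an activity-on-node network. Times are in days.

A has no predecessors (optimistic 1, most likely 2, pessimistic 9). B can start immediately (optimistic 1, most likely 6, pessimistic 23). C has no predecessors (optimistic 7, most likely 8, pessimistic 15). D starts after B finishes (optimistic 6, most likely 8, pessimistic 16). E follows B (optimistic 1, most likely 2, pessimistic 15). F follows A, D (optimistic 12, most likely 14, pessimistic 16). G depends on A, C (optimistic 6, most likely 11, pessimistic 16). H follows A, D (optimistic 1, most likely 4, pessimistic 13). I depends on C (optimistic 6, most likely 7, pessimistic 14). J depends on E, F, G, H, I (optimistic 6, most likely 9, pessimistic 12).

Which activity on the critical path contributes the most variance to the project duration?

B

te_A = (1 + 4·2 + 9)/6 = 18/6 = 3; σ²_A = ((9−1)/6)² = 1.778
te_B = (1 + 4·6 + 23)/6 = 48/6 = 8; σ²_B = ((23−1)/6)² = 13.444
te_C = (7 + 4·8 + 15)/6 = 54/6 = 9; σ²_C = ((15−7)/6)² = 1.778
te_D = (6 + 4·8 + 16)/6 = 54/6 = 9; σ²_D = ((16−6)/6)² = 2.778
te_E = (1 + 4·2 + 15)/6 = 24/6 = 4; σ²_E = ((15−1)/6)² = 5.444
te_F = (12 + 4·14 + 16)/6 = 84/6 = 14; σ²_F = ((16−12)/6)² = 0.444
te_G = (6 + 4·11 + 16)/6 = 66/6 = 11; σ²_G = ((16−6)/6)² = 2.778
te_H = (1 + 4·4 + 13)/6 = 30/6 = 5; σ²_H = ((13−1)/6)² = 4.000
te_I = (6 + 4·7 + 14)/6 = 48/6 = 8; σ²_I = ((14−6)/6)² = 1.778
te_J = (6 + 4·9 + 12)/6 = 54/6 = 9; σ²_J = ((12−6)/6)² = 1.000

Forward pass:
ES_A = 0; EF_A = 3
ES_B = 0; EF_B = 8
ES_C = 0; EF_C = 9
ES_D = 8; EF_D = 8+9 = 17
ES_E = 8; EF_E = 8+4 = 12
ES_F = max(EF_A=3, EF_D=17) = 17; EF_F = 17+14 = 31
ES_G = max(EF_A=3, EF_C=9) = 9; EF_G = 9+11 = 20
ES_H = max(EF_A=3, EF_D=17) = 17; EF_H = 17+5 = 22
ES_I = 9; EF_I = 9+8 = 17
ES_J = max(EF_E=12, EF_F=31, EF_G=20, EF_H=22, EF_I=17) = 31; EF_J = 31+9 = 40
Expected project duration μ = 40 days. Critical path: B → D → F → J.

Variances on critical path: σ²_B=13.444, σ²_D=2.778, σ²_F=0.444, σ²_J=1.000.
Largest is σ²_B = 13.444.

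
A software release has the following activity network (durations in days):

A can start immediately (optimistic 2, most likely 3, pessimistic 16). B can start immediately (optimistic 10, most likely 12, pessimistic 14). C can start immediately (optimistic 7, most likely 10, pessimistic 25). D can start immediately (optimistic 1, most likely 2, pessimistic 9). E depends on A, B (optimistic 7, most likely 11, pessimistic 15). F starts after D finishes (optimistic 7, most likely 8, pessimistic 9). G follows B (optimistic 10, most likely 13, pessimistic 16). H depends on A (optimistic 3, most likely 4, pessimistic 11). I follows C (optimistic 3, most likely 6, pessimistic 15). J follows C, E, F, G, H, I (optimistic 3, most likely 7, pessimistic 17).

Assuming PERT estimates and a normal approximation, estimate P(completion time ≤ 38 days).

0.972

te_A = (2 + 4·3 + 16)/6 = 30/6 = 5; σ²_A = ((16−2)/6)² = 5.444
te_B = (10 + 4·12 + 14)/6 = 72/6 = 12; σ²_B = ((14−10)/6)² = 0.444
te_C = (7 + 4·10 + 25)/6 = 72/6 = 12; σ²_C = ((25−7)/6)² = 9.000
te_D = (1 + 4·2 + 9)/6 = 18/6 = 3; σ²_D = ((9−1)/6)² = 1.778
te_E = (7 + 4·11 + 15)/6 = 66/6 = 11; σ²_E = ((15−7)/6)² = 1.778
te_F = (7 + 4·8 + 9)/6 = 48/6 = 8; σ²_F = ((9−7)/6)² = 0.111
te_G = (10 + 4·13 + 16)/6 = 78/6 = 13; σ²_G = ((16−10)/6)² = 1.000
te_H = (3 + 4·4 + 11)/6 = 30/6 = 5; σ²_H = ((11−3)/6)² = 1.778
te_I = (3 + 4·6 + 15)/6 = 42/6 = 7; σ²_I = ((15−3)/6)² = 4.000
te_J = (3 + 4·7 + 17)/6 = 48/6 = 8; σ²_J = ((17−3)/6)² = 5.444

Forward pass:
ES_A = 0; EF_A = 5
ES_B = 0; EF_B = 12
ES_C = 0; EF_C = 12
ES_D = 0; EF_D = 3
ES_E = max(EF_A=5, EF_B=12) = 12; EF_E = 12+11 = 23
ES_F = 3; EF_F = 3+8 = 11
ES_G = 12; EF_G = 12+13 = 25
ES_H = 5; EF_H = 5+5 = 10
ES_I = 12; EF_I = 12+7 = 19
ES_J = max(EF_C=12, EF_E=23, EF_F=11, EF_G=25, EF_H=10, EF_I=19) = 25; EF_J = 25+8 = 33
Expected project duration μ = 33 days. Critical path: B → G → J.

Variance along critical path = 0.444 + 1.000 + 5.444 = 6.889; σ = √6.889 = 2.625 days.
Z = (38 − 33) / 2.625 = 1.905
P(T ≤ 38) = Φ(1.905) ≈ 0.972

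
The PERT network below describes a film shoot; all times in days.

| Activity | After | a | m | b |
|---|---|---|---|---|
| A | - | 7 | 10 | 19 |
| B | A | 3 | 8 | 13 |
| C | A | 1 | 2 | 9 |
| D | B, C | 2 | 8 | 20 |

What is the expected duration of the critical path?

28 days

te_A = (7 + 4·10 + 19)/6 = 66/6 = 11
te_B = (3 + 4·8 + 13)/6 = 48/6 = 8
te_C = (1 + 4·2 + 9)/6 = 18/6 = 3
te_D = (2 + 4·8 + 20)/6 = 54/6 = 9

Forward pass:
ES_A = 0; EF_A = 11
ES_B = 11; EF_B = 11+8 = 19
ES_C = 11; EF_C = 11+3 = 14
ES_D = max(EF_B=19, EF_C=14) = 19; EF_D = 19+9 = 28
Expected project duration μ = 28 days. Critical path: A → B → D.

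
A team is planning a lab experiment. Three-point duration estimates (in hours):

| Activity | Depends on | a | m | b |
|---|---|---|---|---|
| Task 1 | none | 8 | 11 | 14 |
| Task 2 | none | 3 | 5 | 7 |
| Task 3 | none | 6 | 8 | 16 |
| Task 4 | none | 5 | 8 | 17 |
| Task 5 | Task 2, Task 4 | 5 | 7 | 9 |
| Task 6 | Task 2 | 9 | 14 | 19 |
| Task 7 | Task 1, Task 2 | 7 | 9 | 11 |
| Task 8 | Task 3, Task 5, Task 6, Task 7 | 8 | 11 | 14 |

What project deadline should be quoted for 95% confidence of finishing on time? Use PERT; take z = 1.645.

te_Task 1 = (8 + 4·11 + 14)/6 = 66/6 = 11; σ²_Task 1 = ((14−8)/6)² = 1.000
te_Task 2 = (3 + 4·5 + 7)/6 = 30/6 = 5; σ²_Task 2 = ((7−3)/6)² = 0.444
te_Task 3 = (6 + 4·8 + 16)/6 = 54/6 = 9; σ²_Task 3 = ((16−6)/6)² = 2.778
te_Task 4 = (5 + 4·8 + 17)/6 = 54/6 = 9; σ²_Task 4 = ((17−5)/6)² = 4.000
te_Task 5 = (5 + 4·7 + 9)/6 = 42/6 = 7; σ²_Task 5 = ((9−5)/6)² = 0.444
te_Task 6 = (9 + 4·14 + 19)/6 = 84/6 = 14; σ²_Task 6 = ((19−9)/6)² = 2.778
te_Task 7 = (7 + 4·9 + 11)/6 = 54/6 = 9; σ²_Task 7 = ((11−7)/6)² = 0.444
te_Task 8 = (8 + 4·11 + 14)/6 = 66/6 = 11; σ²_Task 8 = ((14−8)/6)² = 1.000

Forward pass:
ES_Task 1 = 0; EF_Task 1 = 11
ES_Task 2 = 0; EF_Task 2 = 5
ES_Task 3 = 0; EF_Task 3 = 9
ES_Task 4 = 0; EF_Task 4 = 9
ES_Task 5 = max(EF_Task 2=5, EF_Task 4=9) = 9; EF_Task 5 = 9+7 = 16
ES_Task 6 = 5; EF_Task 6 = 5+14 = 19
ES_Task 7 = max(EF_Task 1=11, EF_Task 2=5) = 11; EF_Task 7 = 11+9 = 20
ES_Task 8 = max(EF_Task 3=9, EF_Task 5=16, EF_Task 6=19, EF_Task 7=20) = 20; EF_Task 8 = 20+11 = 31
Expected project duration μ = 31 hours. Critical path: Task 1 → Task 7 → Task 8.

Variance along critical path = 1.000 + 0.444 + 1.000 = 2.444; σ = 1.563 hours.
D = μ + z·σ = 31 + 1.645·1.563 = 33.6 hours

33.6 hours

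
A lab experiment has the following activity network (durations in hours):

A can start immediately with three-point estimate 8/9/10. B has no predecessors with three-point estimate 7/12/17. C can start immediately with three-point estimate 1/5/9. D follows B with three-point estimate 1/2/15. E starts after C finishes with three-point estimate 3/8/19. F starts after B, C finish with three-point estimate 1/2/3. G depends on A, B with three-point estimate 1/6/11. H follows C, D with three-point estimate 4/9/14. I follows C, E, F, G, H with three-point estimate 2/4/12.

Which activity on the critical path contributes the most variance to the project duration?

te_A = (8 + 4·9 + 10)/6 = 54/6 = 9; σ²_A = ((10−8)/6)² = 0.111
te_B = (7 + 4·12 + 17)/6 = 72/6 = 12; σ²_B = ((17−7)/6)² = 2.778
te_C = (1 + 4·5 + 9)/6 = 30/6 = 5; σ²_C = ((9−1)/6)² = 1.778
te_D = (1 + 4·2 + 15)/6 = 24/6 = 4; σ²_D = ((15−1)/6)² = 5.444
te_E = (3 + 4·8 + 19)/6 = 54/6 = 9; σ²_E = ((19−3)/6)² = 7.111
te_F = (1 + 4·2 + 3)/6 = 12/6 = 2; σ²_F = ((3−1)/6)² = 0.111
te_G = (1 + 4·6 + 11)/6 = 36/6 = 6; σ²_G = ((11−1)/6)² = 2.778
te_H = (4 + 4·9 + 14)/6 = 54/6 = 9; σ²_H = ((14−4)/6)² = 2.778
te_I = (2 + 4·4 + 12)/6 = 30/6 = 5; σ²_I = ((12−2)/6)² = 2.778

Forward pass:
ES_A = 0; EF_A = 9
ES_B = 0; EF_B = 12
ES_C = 0; EF_C = 5
ES_D = 12; EF_D = 12+4 = 16
ES_E = 5; EF_E = 5+9 = 14
ES_F = max(EF_B=12, EF_C=5) = 12; EF_F = 12+2 = 14
ES_G = max(EF_A=9, EF_B=12) = 12; EF_G = 12+6 = 18
ES_H = max(EF_C=5, EF_D=16) = 16; EF_H = 16+9 = 25
ES_I = max(EF_C=5, EF_E=14, EF_F=14, EF_G=18, EF_H=25) = 25; EF_I = 25+5 = 30
Expected project duration μ = 30 hours. Critical path: B → D → H → I.

Variances on critical path: σ²_B=2.778, σ²_D=5.444, σ²_H=2.778, σ²_I=2.778.
Largest is σ²_D = 5.444.

D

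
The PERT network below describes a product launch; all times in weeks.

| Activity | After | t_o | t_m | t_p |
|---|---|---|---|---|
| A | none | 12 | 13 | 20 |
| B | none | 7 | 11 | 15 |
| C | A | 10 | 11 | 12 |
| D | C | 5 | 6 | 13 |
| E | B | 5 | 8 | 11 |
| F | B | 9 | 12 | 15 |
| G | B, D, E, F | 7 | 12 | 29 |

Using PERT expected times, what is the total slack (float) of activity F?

9 weeks

te_A = (12 + 4·13 + 20)/6 = 84/6 = 14
te_B = (7 + 4·11 + 15)/6 = 66/6 = 11
te_C = (10 + 4·11 + 12)/6 = 66/6 = 11
te_D = (5 + 4·6 + 13)/6 = 42/6 = 7
te_E = (5 + 4·8 + 11)/6 = 48/6 = 8
te_F = (9 + 4·12 + 15)/6 = 72/6 = 12
te_G = (7 + 4·12 + 29)/6 = 84/6 = 14

Forward pass:
ES_A = 0; EF_A = 14
ES_B = 0; EF_B = 11
ES_C = 14; EF_C = 14+11 = 25
ES_D = 25; EF_D = 25+7 = 32
ES_E = 11; EF_E = 11+8 = 19
ES_F = 11; EF_F = 11+12 = 23
ES_G = max(EF_B=11, EF_D=32, EF_E=19, EF_F=23) = 32; EF_G = 32+14 = 46
Expected project duration μ = 46 weeks. Critical path: A → C → D → G.

Backward pass:
LF_G = 46; LS_G = 46−14 = 32
LF_F = LS_G = 32; LS_F = 32−12 = 20
LF_E = LS_G = 32; LS_E = 32−8 = 24
LF_D = LS_G = 32; LS_D = 32−7 = 25
LF_C = LS_D = 25; LS_C = 25−11 = 14
LF_B = min(LS_E=24, LS_F=20, LS_G=32) = 20; LS_B = 20−11 = 9
LF_A = LS_C = 14; LS_A = 14−14 = 0
Slack_F = LS_F − ES_F = 20 − 11 = 9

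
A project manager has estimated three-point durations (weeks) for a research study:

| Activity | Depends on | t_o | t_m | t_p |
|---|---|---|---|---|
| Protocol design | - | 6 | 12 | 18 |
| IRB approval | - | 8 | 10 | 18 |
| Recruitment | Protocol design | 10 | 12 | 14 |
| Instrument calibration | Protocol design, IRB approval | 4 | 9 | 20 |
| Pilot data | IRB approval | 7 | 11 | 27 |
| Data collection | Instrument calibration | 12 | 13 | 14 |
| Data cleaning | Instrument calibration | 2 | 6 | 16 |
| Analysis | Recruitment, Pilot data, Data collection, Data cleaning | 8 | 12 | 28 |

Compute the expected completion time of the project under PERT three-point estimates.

te_Protocol design = (6 + 4·12 + 18)/6 = 72/6 = 12
te_IRB approval = (8 + 4·10 + 18)/6 = 66/6 = 11
te_Recruitment = (10 + 4·12 + 14)/6 = 72/6 = 12
te_Instrument calibration = (4 + 4·9 + 20)/6 = 60/6 = 10
te_Pilot data = (7 + 4·11 + 27)/6 = 78/6 = 13
te_Data collection = (12 + 4·13 + 14)/6 = 78/6 = 13
te_Data cleaning = (2 + 4·6 + 16)/6 = 42/6 = 7
te_Analysis = (8 + 4·12 + 28)/6 = 84/6 = 14

Forward pass:
ES_Protocol design = 0; EF_Protocol design = 12
ES_IRB approval = 0; EF_IRB approval = 11
ES_Recruitment = 12; EF_Recruitment = 12+12 = 24
ES_Instrument calibration = max(EF_Protocol design=12, EF_IRB approval=11) = 12; EF_Instrument calibration = 12+10 = 22
ES_Pilot data = 11; EF_Pilot data = 11+13 = 24
ES_Data collection = 22; EF_Data collection = 22+13 = 35
ES_Data cleaning = 22; EF_Data cleaning = 22+7 = 29
ES_Analysis = max(EF_Recruitment=24, EF_Pilot data=24, EF_Data collection=35, EF_Data cleaning=29) = 35; EF_Analysis = 35+14 = 49
Expected project duration μ = 49 weeks. Critical path: Protocol design → Instrument calibration → Data collection → Analysis.

49 weeks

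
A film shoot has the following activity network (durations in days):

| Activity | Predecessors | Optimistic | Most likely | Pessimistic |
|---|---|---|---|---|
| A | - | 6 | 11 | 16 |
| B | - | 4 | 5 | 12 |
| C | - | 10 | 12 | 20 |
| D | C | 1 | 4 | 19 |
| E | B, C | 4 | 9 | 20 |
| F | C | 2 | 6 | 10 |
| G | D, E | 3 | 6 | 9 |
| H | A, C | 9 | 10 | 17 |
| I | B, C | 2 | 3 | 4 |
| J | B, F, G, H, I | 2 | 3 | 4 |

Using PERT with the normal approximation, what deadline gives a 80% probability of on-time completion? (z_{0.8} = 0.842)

34.8 days

te_A = (6 + 4·11 + 16)/6 = 66/6 = 11; σ²_A = ((16−6)/6)² = 2.778
te_B = (4 + 4·5 + 12)/6 = 36/6 = 6; σ²_B = ((12−4)/6)² = 1.778
te_C = (10 + 4·12 + 20)/6 = 78/6 = 13; σ²_C = ((20−10)/6)² = 2.778
te_D = (1 + 4·4 + 19)/6 = 36/6 = 6; σ²_D = ((19−1)/6)² = 9.000
te_E = (4 + 4·9 + 20)/6 = 60/6 = 10; σ²_E = ((20−4)/6)² = 7.111
te_F = (2 + 4·6 + 10)/6 = 36/6 = 6; σ²_F = ((10−2)/6)² = 1.778
te_G = (3 + 4·6 + 9)/6 = 36/6 = 6; σ²_G = ((9−3)/6)² = 1.000
te_H = (9 + 4·10 + 17)/6 = 66/6 = 11; σ²_H = ((17−9)/6)² = 1.778
te_I = (2 + 4·3 + 4)/6 = 18/6 = 3; σ²_I = ((4−2)/6)² = 0.111
te_J = (2 + 4·3 + 4)/6 = 18/6 = 3; σ²_J = ((4−2)/6)² = 0.111

Forward pass:
ES_A = 0; EF_A = 11
ES_B = 0; EF_B = 6
ES_C = 0; EF_C = 13
ES_D = 13; EF_D = 13+6 = 19
ES_E = max(EF_B=6, EF_C=13) = 13; EF_E = 13+10 = 23
ES_F = 13; EF_F = 13+6 = 19
ES_G = max(EF_D=19, EF_E=23) = 23; EF_G = 23+6 = 29
ES_H = max(EF_A=11, EF_C=13) = 13; EF_H = 13+11 = 24
ES_I = max(EF_B=6, EF_C=13) = 13; EF_I = 13+3 = 16
ES_J = max(EF_B=6, EF_F=19, EF_G=29, EF_H=24, EF_I=16) = 29; EF_J = 29+3 = 32
Expected project duration μ = 32 days. Critical path: C → E → G → J.

Variance along critical path = 2.778 + 7.111 + 1.000 + 0.111 = 11.000; σ = 3.317 days.
D = μ + z·σ = 32 + 0.842·3.317 = 34.8 days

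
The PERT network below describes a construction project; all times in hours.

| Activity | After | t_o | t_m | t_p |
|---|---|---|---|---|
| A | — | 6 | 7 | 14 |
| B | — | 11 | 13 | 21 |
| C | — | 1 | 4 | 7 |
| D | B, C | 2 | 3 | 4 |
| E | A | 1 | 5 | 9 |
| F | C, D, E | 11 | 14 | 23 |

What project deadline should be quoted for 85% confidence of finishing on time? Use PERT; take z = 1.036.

34.7 hours

te_A = (6 + 4·7 + 14)/6 = 48/6 = 8; σ²_A = ((14−6)/6)² = 1.778
te_B = (11 + 4·13 + 21)/6 = 84/6 = 14; σ²_B = ((21−11)/6)² = 2.778
te_C = (1 + 4·4 + 7)/6 = 24/6 = 4; σ²_C = ((7−1)/6)² = 1.000
te_D = (2 + 4·3 + 4)/6 = 18/6 = 3; σ²_D = ((4−2)/6)² = 0.111
te_E = (1 + 4·5 + 9)/6 = 30/6 = 5; σ²_E = ((9−1)/6)² = 1.778
te_F = (11 + 4·14 + 23)/6 = 90/6 = 15; σ²_F = ((23−11)/6)² = 4.000

Forward pass:
ES_A = 0; EF_A = 8
ES_B = 0; EF_B = 14
ES_C = 0; EF_C = 4
ES_D = max(EF_B=14, EF_C=4) = 14; EF_D = 14+3 = 17
ES_E = 8; EF_E = 8+5 = 13
ES_F = max(EF_C=4, EF_D=17, EF_E=13) = 17; EF_F = 17+15 = 32
Expected project duration μ = 32 hours. Critical path: B → D → F.

Variance along critical path = 2.778 + 0.111 + 4.000 = 6.889; σ = 2.625 hours.
D = μ + z·σ = 32 + 1.036·2.625 = 34.7 hours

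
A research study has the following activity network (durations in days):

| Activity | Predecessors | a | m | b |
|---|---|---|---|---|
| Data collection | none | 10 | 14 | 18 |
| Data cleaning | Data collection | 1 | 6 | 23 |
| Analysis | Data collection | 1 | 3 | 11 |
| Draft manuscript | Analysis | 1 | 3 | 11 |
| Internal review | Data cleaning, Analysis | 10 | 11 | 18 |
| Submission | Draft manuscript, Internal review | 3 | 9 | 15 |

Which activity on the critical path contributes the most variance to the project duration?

te_Data collection = (10 + 4·14 + 18)/6 = 84/6 = 14; σ²_Data collection = ((18−10)/6)² = 1.778
te_Data cleaning = (1 + 4·6 + 23)/6 = 48/6 = 8; σ²_Data cleaning = ((23−1)/6)² = 13.444
te_Analysis = (1 + 4·3 + 11)/6 = 24/6 = 4; σ²_Analysis = ((11−1)/6)² = 2.778
te_Draft manuscript = (1 + 4·3 + 11)/6 = 24/6 = 4; σ²_Draft manuscript = ((11−1)/6)² = 2.778
te_Internal review = (10 + 4·11 + 18)/6 = 72/6 = 12; σ²_Internal review = ((18−10)/6)² = 1.778
te_Submission = (3 + 4·9 + 15)/6 = 54/6 = 9; σ²_Submission = ((15−3)/6)² = 4.000

Forward pass:
ES_Data collection = 0; EF_Data collection = 14
ES_Data cleaning = 14; EF_Data cleaning = 14+8 = 22
ES_Analysis = 14; EF_Analysis = 14+4 = 18
ES_Draft manuscript = 18; EF_Draft manuscript = 18+4 = 22
ES_Internal review = max(EF_Data cleaning=22, EF_Analysis=18) = 22; EF_Internal review = 22+12 = 34
ES_Submission = max(EF_Draft manuscript=22, EF_Internal review=34) = 34; EF_Submission = 34+9 = 43
Expected project duration μ = 43 days. Critical path: Data collection → Data cleaning → Internal review → Submission.

Variances on critical path: σ²_Data collection=1.778, σ²_Data cleaning=13.444, σ²_Internal review=1.778, σ²_Submission=4.000.
Largest is σ²_Data cleaning = 13.444.

Data cleaning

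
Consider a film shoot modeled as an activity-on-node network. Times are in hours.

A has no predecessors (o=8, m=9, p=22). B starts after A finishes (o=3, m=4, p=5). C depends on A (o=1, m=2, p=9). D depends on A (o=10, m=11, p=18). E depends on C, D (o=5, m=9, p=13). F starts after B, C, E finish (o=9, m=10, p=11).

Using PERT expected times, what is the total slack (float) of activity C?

9 hours

te_A = (8 + 4·9 + 22)/6 = 66/6 = 11
te_B = (3 + 4·4 + 5)/6 = 24/6 = 4
te_C = (1 + 4·2 + 9)/6 = 18/6 = 3
te_D = (10 + 4·11 + 18)/6 = 72/6 = 12
te_E = (5 + 4·9 + 13)/6 = 54/6 = 9
te_F = (9 + 4·10 + 11)/6 = 60/6 = 10

Forward pass:
ES_A = 0; EF_A = 11
ES_B = 11; EF_B = 11+4 = 15
ES_C = 11; EF_C = 11+3 = 14
ES_D = 11; EF_D = 11+12 = 23
ES_E = max(EF_C=14, EF_D=23) = 23; EF_E = 23+9 = 32
ES_F = max(EF_B=15, EF_C=14, EF_E=32) = 32; EF_F = 32+10 = 42
Expected project duration μ = 42 hours. Critical path: A → D → E → F.

Backward pass:
LF_F = 42; LS_F = 42−10 = 32
LF_E = LS_F = 32; LS_E = 32−9 = 23
LF_D = LS_E = 23; LS_D = 23−12 = 11
LF_C = min(LS_E=23, LS_F=32) = 23; LS_C = 23−3 = 20
LF_B = LS_F = 32; LS_B = 32−4 = 28
LF_A = min(LS_B=28, LS_C=20, LS_D=11) = 11; LS_A = 11−11 = 0
Slack_C = LS_C − ES_C = 20 − 11 = 9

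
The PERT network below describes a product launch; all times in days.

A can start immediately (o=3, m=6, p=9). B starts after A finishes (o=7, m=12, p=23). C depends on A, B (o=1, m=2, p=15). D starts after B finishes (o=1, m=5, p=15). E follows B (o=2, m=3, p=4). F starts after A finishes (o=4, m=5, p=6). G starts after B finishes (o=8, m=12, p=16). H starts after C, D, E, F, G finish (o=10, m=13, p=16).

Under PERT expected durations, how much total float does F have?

20 days

te_A = (3 + 4·6 + 9)/6 = 36/6 = 6
te_B = (7 + 4·12 + 23)/6 = 78/6 = 13
te_C = (1 + 4·2 + 15)/6 = 24/6 = 4
te_D = (1 + 4·5 + 15)/6 = 36/6 = 6
te_E = (2 + 4·3 + 4)/6 = 18/6 = 3
te_F = (4 + 4·5 + 6)/6 = 30/6 = 5
te_G = (8 + 4·12 + 16)/6 = 72/6 = 12
te_H = (10 + 4·13 + 16)/6 = 78/6 = 13

Forward pass:
ES_A = 0; EF_A = 6
ES_B = 6; EF_B = 6+13 = 19
ES_C = max(EF_A=6, EF_B=19) = 19; EF_C = 19+4 = 23
ES_D = 19; EF_D = 19+6 = 25
ES_E = 19; EF_E = 19+3 = 22
ES_F = 6; EF_F = 6+5 = 11
ES_G = 19; EF_G = 19+12 = 31
ES_H = max(EF_C=23, EF_D=25, EF_E=22, EF_F=11, EF_G=31) = 31; EF_H = 31+13 = 44
Expected project duration μ = 44 days. Critical path: A → B → G → H.

Backward pass:
LF_H = 44; LS_H = 44−13 = 31
LF_G = LS_H = 31; LS_G = 31−12 = 19
LF_F = LS_H = 31; LS_F = 31−5 = 26
LF_E = LS_H = 31; LS_E = 31−3 = 28
LF_D = LS_H = 31; LS_D = 31−6 = 25
LF_C = LS_H = 31; LS_C = 31−4 = 27
LF_B = min(LS_C=27, LS_D=25, LS_E=28, LS_G=19) = 19; LS_B = 19−13 = 6
LF_A = min(LS_B=6, LS_C=27, LS_F=26) = 6; LS_A = 6−6 = 0
Slack_F = LS_F − ES_F = 26 − 6 = 20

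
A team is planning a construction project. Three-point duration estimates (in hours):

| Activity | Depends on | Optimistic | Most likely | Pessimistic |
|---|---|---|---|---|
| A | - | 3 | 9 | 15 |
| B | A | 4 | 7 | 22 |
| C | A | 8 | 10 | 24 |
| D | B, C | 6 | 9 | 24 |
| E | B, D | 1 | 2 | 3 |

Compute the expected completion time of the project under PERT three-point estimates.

te_A = (3 + 4·9 + 15)/6 = 54/6 = 9
te_B = (4 + 4·7 + 22)/6 = 54/6 = 9
te_C = (8 + 4·10 + 24)/6 = 72/6 = 12
te_D = (6 + 4·9 + 24)/6 = 66/6 = 11
te_E = (1 + 4·2 + 3)/6 = 12/6 = 2

Forward pass:
ES_A = 0; EF_A = 9
ES_B = 9; EF_B = 9+9 = 18
ES_C = 9; EF_C = 9+12 = 21
ES_D = max(EF_B=18, EF_C=21) = 21; EF_D = 21+11 = 32
ES_E = max(EF_B=18, EF_D=32) = 32; EF_E = 32+2 = 34
Expected project duration μ = 34 hours. Critical path: A → C → D → E.

34 hours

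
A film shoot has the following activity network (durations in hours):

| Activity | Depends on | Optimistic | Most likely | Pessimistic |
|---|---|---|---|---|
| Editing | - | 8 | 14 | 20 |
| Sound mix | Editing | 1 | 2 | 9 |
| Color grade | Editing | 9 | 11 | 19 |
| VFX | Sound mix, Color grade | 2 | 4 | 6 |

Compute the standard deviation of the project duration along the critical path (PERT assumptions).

te_Editing = (8 + 4·14 + 20)/6 = 84/6 = 14; σ²_Editing = ((20−8)/6)² = 4.000
te_Sound mix = (1 + 4·2 + 9)/6 = 18/6 = 3; σ²_Sound mix = ((9−1)/6)² = 1.778
te_Color grade = (9 + 4·11 + 19)/6 = 72/6 = 12; σ²_Color grade = ((19−9)/6)² = 2.778
te_VFX = (2 + 4·4 + 6)/6 = 24/6 = 4; σ²_VFX = ((6−2)/6)² = 0.444

Forward pass:
ES_Editing = 0; EF_Editing = 14
ES_Sound mix = 14; EF_Sound mix = 14+3 = 17
ES_Color grade = 14; EF_Color grade = 14+12 = 26
ES_VFX = max(EF_Sound mix=17, EF_Color grade=26) = 26; EF_VFX = 26+4 = 30
Expected project duration μ = 30 hours. Critical path: Editing → Color grade → VFX.

Variance along critical path = 4.000 + 2.778 + 0.444 = 7.222
σ = √7.222 = 2.687 hours

2.69 hours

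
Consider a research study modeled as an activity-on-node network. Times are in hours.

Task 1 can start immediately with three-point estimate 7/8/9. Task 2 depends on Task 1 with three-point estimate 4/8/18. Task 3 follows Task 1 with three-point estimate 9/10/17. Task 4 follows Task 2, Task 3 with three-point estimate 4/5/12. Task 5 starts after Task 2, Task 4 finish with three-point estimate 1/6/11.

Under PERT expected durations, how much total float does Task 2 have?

2 hours

te_Task 1 = (7 + 4·8 + 9)/6 = 48/6 = 8
te_Task 2 = (4 + 4·8 + 18)/6 = 54/6 = 9
te_Task 3 = (9 + 4·10 + 17)/6 = 66/6 = 11
te_Task 4 = (4 + 4·5 + 12)/6 = 36/6 = 6
te_Task 5 = (1 + 4·6 + 11)/6 = 36/6 = 6

Forward pass:
ES_Task 1 = 0; EF_Task 1 = 8
ES_Task 2 = 8; EF_Task 2 = 8+9 = 17
ES_Task 3 = 8; EF_Task 3 = 8+11 = 19
ES_Task 4 = max(EF_Task 2=17, EF_Task 3=19) = 19; EF_Task 4 = 19+6 = 25
ES_Task 5 = max(EF_Task 2=17, EF_Task 4=25) = 25; EF_Task 5 = 25+6 = 31
Expected project duration μ = 31 hours. Critical path: Task 1 → Task 3 → Task 4 → Task 5.

Backward pass:
LF_Task 5 = 31; LS_Task 5 = 31−6 = 25
LF_Task 4 = LS_Task 5 = 25; LS_Task 4 = 25−6 = 19
LF_Task 3 = LS_Task 4 = 19; LS_Task 3 = 19−11 = 8
LF_Task 2 = min(LS_Task 4=19, LS_Task 5=25) = 19; LS_Task 2 = 19−9 = 10
LF_Task 1 = min(LS_Task 2=10, LS_Task 3=8) = 8; LS_Task 1 = 8−8 = 0
Slack_Task 2 = LS_Task 2 − ES_Task 2 = 10 − 8 = 2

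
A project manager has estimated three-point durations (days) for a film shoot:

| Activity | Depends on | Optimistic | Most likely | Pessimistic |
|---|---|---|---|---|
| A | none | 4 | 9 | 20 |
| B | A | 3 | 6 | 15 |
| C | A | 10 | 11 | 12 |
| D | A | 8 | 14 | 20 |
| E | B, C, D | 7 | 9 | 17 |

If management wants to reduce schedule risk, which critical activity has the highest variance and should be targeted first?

A

te_A = (4 + 4·9 + 20)/6 = 60/6 = 10; σ²_A = ((20−4)/6)² = 7.111
te_B = (3 + 4·6 + 15)/6 = 42/6 = 7; σ²_B = ((15−3)/6)² = 4.000
te_C = (10 + 4·11 + 12)/6 = 66/6 = 11; σ²_C = ((12−10)/6)² = 0.111
te_D = (8 + 4·14 + 20)/6 = 84/6 = 14; σ²_D = ((20−8)/6)² = 4.000
te_E = (7 + 4·9 + 17)/6 = 60/6 = 10; σ²_E = ((17−7)/6)² = 2.778

Forward pass:
ES_A = 0; EF_A = 10
ES_B = 10; EF_B = 10+7 = 17
ES_C = 10; EF_C = 10+11 = 21
ES_D = 10; EF_D = 10+14 = 24
ES_E = max(EF_B=17, EF_C=21, EF_D=24) = 24; EF_E = 24+10 = 34
Expected project duration μ = 34 days. Critical path: A → D → E.

Variances on critical path: σ²_A=7.111, σ²_D=4.000, σ²_E=2.778.
Largest is σ²_A = 7.111.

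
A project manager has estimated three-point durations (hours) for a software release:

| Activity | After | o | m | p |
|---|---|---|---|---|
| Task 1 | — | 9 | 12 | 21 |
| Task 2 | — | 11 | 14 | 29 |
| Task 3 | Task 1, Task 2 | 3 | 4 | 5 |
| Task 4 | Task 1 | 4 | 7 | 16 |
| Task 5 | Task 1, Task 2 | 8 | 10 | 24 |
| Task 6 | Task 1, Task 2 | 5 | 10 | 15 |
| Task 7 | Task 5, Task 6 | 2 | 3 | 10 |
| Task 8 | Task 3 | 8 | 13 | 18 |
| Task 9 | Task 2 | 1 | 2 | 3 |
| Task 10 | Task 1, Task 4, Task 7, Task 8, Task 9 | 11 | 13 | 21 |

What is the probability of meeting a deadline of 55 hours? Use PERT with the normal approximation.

0.982

te_Task 1 = (9 + 4·12 + 21)/6 = 78/6 = 13; σ²_Task 1 = ((21−9)/6)² = 4.000
te_Task 2 = (11 + 4·14 + 29)/6 = 96/6 = 16; σ²_Task 2 = ((29−11)/6)² = 9.000
te_Task 3 = (3 + 4·4 + 5)/6 = 24/6 = 4; σ²_Task 3 = ((5−3)/6)² = 0.111
te_Task 4 = (4 + 4·7 + 16)/6 = 48/6 = 8; σ²_Task 4 = ((16−4)/6)² = 4.000
te_Task 5 = (8 + 4·10 + 24)/6 = 72/6 = 12; σ²_Task 5 = ((24−8)/6)² = 7.111
te_Task 6 = (5 + 4·10 + 15)/6 = 60/6 = 10; σ²_Task 6 = ((15−5)/6)² = 2.778
te_Task 7 = (2 + 4·3 + 10)/6 = 24/6 = 4; σ²_Task 7 = ((10−2)/6)² = 1.778
te_Task 8 = (8 + 4·13 + 18)/6 = 78/6 = 13; σ²_Task 8 = ((18−8)/6)² = 2.778
te_Task 9 = (1 + 4·2 + 3)/6 = 12/6 = 2; σ²_Task 9 = ((3−1)/6)² = 0.111
te_Task 10 = (11 + 4·13 + 21)/6 = 84/6 = 14; σ²_Task 10 = ((21−11)/6)² = 2.778

Forward pass:
ES_Task 1 = 0; EF_Task 1 = 13
ES_Task 2 = 0; EF_Task 2 = 16
ES_Task 3 = max(EF_Task 1=13, EF_Task 2=16) = 16; EF_Task 3 = 16+4 = 20
ES_Task 4 = 13; EF_Task 4 = 13+8 = 21
ES_Task 5 = max(EF_Task 1=13, EF_Task 2=16) = 16; EF_Task 5 = 16+12 = 28
ES_Task 6 = max(EF_Task 1=13, EF_Task 2=16) = 16; EF_Task 6 = 16+10 = 26
ES_Task 7 = max(EF_Task 5=28, EF_Task 6=26) = 28; EF_Task 7 = 28+4 = 32
ES_Task 8 = 20; EF_Task 8 = 20+13 = 33
ES_Task 9 = 16; EF_Task 9 = 16+2 = 18
ES_Task 10 = max(EF_Task 1=13, EF_Task 4=21, EF_Task 7=32, EF_Task 8=33, EF_Task 9=18) = 33; EF_Task 10 = 33+14 = 47
Expected project duration μ = 47 hours. Critical path: Task 2 → Task 3 → Task 8 → Task 10.

Variance along critical path = 9.000 + 0.111 + 2.778 + 2.778 = 14.667; σ = √14.667 = 3.830 hours.
Z = (55 − 47) / 3.830 = 2.089
P(T ≤ 55) = Φ(2.089) ≈ 0.982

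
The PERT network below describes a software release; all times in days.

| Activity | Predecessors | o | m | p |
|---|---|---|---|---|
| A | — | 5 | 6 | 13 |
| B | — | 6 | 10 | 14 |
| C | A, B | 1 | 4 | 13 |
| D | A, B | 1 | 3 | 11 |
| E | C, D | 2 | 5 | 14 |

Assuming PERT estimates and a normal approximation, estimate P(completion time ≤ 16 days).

0.055

te_A = (5 + 4·6 + 13)/6 = 42/6 = 7; σ²_A = ((13−5)/6)² = 1.778
te_B = (6 + 4·10 + 14)/6 = 60/6 = 10; σ²_B = ((14−6)/6)² = 1.778
te_C = (1 + 4·4 + 13)/6 = 30/6 = 5; σ²_C = ((13−1)/6)² = 4.000
te_D = (1 + 4·3 + 11)/6 = 24/6 = 4; σ²_D = ((11−1)/6)² = 2.778
te_E = (2 + 4·5 + 14)/6 = 36/6 = 6; σ²_E = ((14−2)/6)² = 4.000

Forward pass:
ES_A = 0; EF_A = 7
ES_B = 0; EF_B = 10
ES_C = max(EF_A=7, EF_B=10) = 10; EF_C = 10+5 = 15
ES_D = max(EF_A=7, EF_B=10) = 10; EF_D = 10+4 = 14
ES_E = max(EF_C=15, EF_D=14) = 15; EF_E = 15+6 = 21
Expected project duration μ = 21 days. Critical path: B → C → E.

Variance along critical path = 1.778 + 4.000 + 4.000 = 9.778; σ = √9.778 = 3.127 days.
Z = (16 − 21) / 3.127 = -1.599
P(T ≤ 16) = Φ(-1.599) ≈ 0.055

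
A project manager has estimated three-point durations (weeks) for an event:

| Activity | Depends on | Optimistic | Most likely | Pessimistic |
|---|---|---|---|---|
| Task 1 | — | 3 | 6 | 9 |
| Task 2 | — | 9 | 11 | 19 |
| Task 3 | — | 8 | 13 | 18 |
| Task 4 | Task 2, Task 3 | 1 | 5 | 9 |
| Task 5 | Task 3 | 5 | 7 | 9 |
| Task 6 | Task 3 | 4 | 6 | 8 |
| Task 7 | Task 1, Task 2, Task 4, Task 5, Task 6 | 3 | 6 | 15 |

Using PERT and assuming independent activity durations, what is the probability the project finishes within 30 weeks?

te_Task 1 = (3 + 4·6 + 9)/6 = 36/6 = 6; σ²_Task 1 = ((9−3)/6)² = 1.000
te_Task 2 = (9 + 4·11 + 19)/6 = 72/6 = 12; σ²_Task 2 = ((19−9)/6)² = 2.778
te_Task 3 = (8 + 4·13 + 18)/6 = 78/6 = 13; σ²_Task 3 = ((18−8)/6)² = 2.778
te_Task 4 = (1 + 4·5 + 9)/6 = 30/6 = 5; σ²_Task 4 = ((9−1)/6)² = 1.778
te_Task 5 = (5 + 4·7 + 9)/6 = 42/6 = 7; σ²_Task 5 = ((9−5)/6)² = 0.444
te_Task 6 = (4 + 4·6 + 8)/6 = 36/6 = 6; σ²_Task 6 = ((8−4)/6)² = 0.444
te_Task 7 = (3 + 4·6 + 15)/6 = 42/6 = 7; σ²_Task 7 = ((15−3)/6)² = 4.000

Forward pass:
ES_Task 1 = 0; EF_Task 1 = 6
ES_Task 2 = 0; EF_Task 2 = 12
ES_Task 3 = 0; EF_Task 3 = 13
ES_Task 4 = max(EF_Task 2=12, EF_Task 3=13) = 13; EF_Task 4 = 13+5 = 18
ES_Task 5 = 13; EF_Task 5 = 13+7 = 20
ES_Task 6 = 13; EF_Task 6 = 13+6 = 19
ES_Task 7 = max(EF_Task 1=6, EF_Task 2=12, EF_Task 4=18, EF_Task 5=20, EF_Task 6=19) = 20; EF_Task 7 = 20+7 = 27
Expected project duration μ = 27 weeks. Critical path: Task 3 → Task 5 → Task 7.

Variance along critical path = 2.778 + 0.444 + 4.000 = 7.222; σ = √7.222 = 2.687 weeks.
Z = (30 − 27) / 2.687 = 1.116
P(T ≤ 30) = Φ(1.116) ≈ 0.868

0.868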